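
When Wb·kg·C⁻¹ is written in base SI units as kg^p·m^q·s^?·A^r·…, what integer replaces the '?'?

-3

Wb = kg·m²·s⁻²·A⁻¹.
C = s·A.
So C⁻¹ = s⁻¹·A⁻¹.
Combining: Wb·kg·C⁻¹ = (kg·m²·s⁻²·A⁻¹) · kg · (s⁻¹·A⁻¹) = kg²·m²·s⁻³·A⁻².
The exponent of s is -3.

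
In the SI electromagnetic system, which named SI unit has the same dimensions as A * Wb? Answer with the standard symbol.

Wb = kg·m²·s⁻²·A⁻¹.
Combining: A·Wb = A · (kg·m²·s⁻²·A⁻¹) = kg·m²·s⁻².
kg·m²·s⁻² is the base-SI form of the joule.

J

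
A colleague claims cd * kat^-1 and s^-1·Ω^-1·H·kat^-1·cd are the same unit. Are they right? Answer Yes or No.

Yes

Left side:
  kat = mol/s = s⁻¹·mol (catalytic activity).
  So kat⁻¹ = s·mol⁻¹.
  Combining: cd·kat⁻¹ = cd · (s·mol⁻¹) = s·mol⁻¹·cd.
Right side:
  Ω = kg·m²·s⁻³·A⁻².
  So Ω⁻¹ = kg⁻¹·m⁻²·s³·A².
  H = kg·m²·s⁻²·A⁻².
  kat = s⁻¹·mol.
  So kat⁻¹ = s·mol⁻¹.
  Combining: s⁻¹·Ω⁻¹·H·kat⁻¹·cd = s⁻¹ · (kg⁻¹·m⁻²·s³·A²) · (kg·m²·s⁻²·A⁻²) · (s·mol⁻¹) · cd = s·mol⁻¹·cd.
Both reduce to s·mol⁻¹·cd.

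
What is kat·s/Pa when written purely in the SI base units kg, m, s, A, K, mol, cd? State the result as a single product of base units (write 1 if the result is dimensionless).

kat = s⁻¹·mol.
Pa = kg·m⁻¹·s⁻².
So Pa⁻¹ = kg⁻¹·m·s².
Combining: kat·Pa⁻¹·s = (s⁻¹·mol) · (kg⁻¹·m·s²) · s = kg⁻¹·m·s²·mol.

kg⁻¹·m·s²·mol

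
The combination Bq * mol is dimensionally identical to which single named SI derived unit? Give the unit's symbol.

Bq = 1/s = s⁻¹ (activity is decays per second).
Combining: Bq·mol = s⁻¹ · mol = s⁻¹·mol.
s⁻¹·mol is the base-SI form of the katal.

kat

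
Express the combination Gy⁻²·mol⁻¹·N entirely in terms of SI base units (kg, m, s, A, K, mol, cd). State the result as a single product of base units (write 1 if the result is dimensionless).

kg·m⁻³·s²·mol⁻¹

Gy = m²·s⁻².
So Gy⁻² = m⁻⁴·s⁴.
N = kg·m·s⁻².
Combining: Gy⁻²·mol⁻¹·N = (m⁻⁴·s⁴) · mol⁻¹ · (kg·m·s⁻²) = kg·m⁻³·s²·mol⁻¹.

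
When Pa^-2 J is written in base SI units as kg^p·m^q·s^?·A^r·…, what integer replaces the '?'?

2

Pa = kg·m⁻¹·s⁻².
So Pa⁻² = kg⁻²·m²·s⁴.
J = kg·m²·s⁻².
Combining: Pa⁻²·J = (kg⁻²·m²·s⁴) · (kg·m²·s⁻²) = kg⁻¹·m⁴·s².
The exponent of s is 2.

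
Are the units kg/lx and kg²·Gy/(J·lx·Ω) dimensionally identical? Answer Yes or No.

No

Left side:
  lx = m⁻²·cd.
  So lx⁻¹ = m²·cd⁻¹.
  Combining: kg·lx⁻¹ = kg · (m²·cd⁻¹) = kg·m²·cd⁻¹.
Right side:
  Gy = m²·s⁻².
  J = kg·m²·s⁻².
  So J⁻¹ = kg⁻¹·m⁻²·s².
  lx = m⁻²·cd.
  So lx⁻¹ = m²·cd⁻¹.
  Ω = kg·m²·s⁻³·A⁻².
  So Ω⁻¹ = kg⁻¹·m⁻²·s³·A².
  Combining: kg²·Gy·J⁻¹·lx⁻¹·Ω⁻¹ = kg² · (m²·s⁻²) · (kg⁻¹·m⁻²·s²) · (m²·cd⁻¹) · (kg⁻¹·m⁻²·s³·A²) = s³·A²·cd⁻¹.
Left is kg·m²·cd⁻¹; right is s³·A²·cd⁻¹ — different.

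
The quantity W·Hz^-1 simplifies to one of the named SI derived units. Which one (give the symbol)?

W = kg·m²·s⁻³.
Hz = s⁻¹.
So Hz⁻¹ = s.
Combining: W·Hz⁻¹ = (kg·m²·s⁻³) · s = kg·m²·s⁻².
kg·m²·s⁻² is the base-SI form of the joule.

J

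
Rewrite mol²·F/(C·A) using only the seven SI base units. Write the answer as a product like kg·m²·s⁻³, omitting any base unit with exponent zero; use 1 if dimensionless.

C = A·s = s·A (charge = current × time).
So C⁻¹ = s⁻¹·A⁻¹.
F = C/V (capacitance = charge per voltage),
    = A·s/(kg·m²·s⁻³·A⁻¹) (substituting C and V),
    = kg⁻¹·m⁻²·s⁴·A².
Combining: C⁻¹·mol²·F·A⁻¹ = (s⁻¹·A⁻¹) · mol² · (kg⁻¹·m⁻²·s⁴·A²) · A⁻¹ = kg⁻¹·m⁻²·s³·mol².

kg⁻¹·m⁻²·s³·mol²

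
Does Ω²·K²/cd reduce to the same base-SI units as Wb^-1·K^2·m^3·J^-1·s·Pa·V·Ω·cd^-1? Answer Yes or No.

No

Left side:
  Ω = V/A (resistance = voltage per current),
      = kg·m²·s⁻³·A⁻².
  So Ω² = kg²·m⁴·s⁻⁶·A⁻⁴.
  Combining: Ω²·K²·cd⁻¹ = (kg²·m⁴·s⁻⁶·A⁻⁴) · K² · cd⁻¹ = kg²·m⁴·s⁻⁶·A⁻⁴·K²·cd⁻¹.
Right side:
  Wb = kg·m²·s⁻²·A⁻¹.
  So Wb⁻¹ = kg⁻¹·m⁻²·s²·A.
  J = kg·m²·s⁻².
  So J⁻¹ = kg⁻¹·m⁻²·s².
  Pa = kg·m⁻¹·s⁻².
  V = kg·m²·s⁻³·A⁻¹.
  Ω = kg·m²·s⁻³·A⁻².
  Combining: Wb⁻¹·K²·m³·J⁻¹·s·Pa·V·Ω·cd⁻¹ = (kg⁻¹·m⁻²·s²·A) · K² · m³ · (kg⁻¹·m⁻²·s²) · s · (kg·m⁻¹·s⁻²) · (kg·m²·s⁻³·A⁻¹) · (kg·m²·s⁻³·A⁻²) · cd⁻¹ = kg·m²·s⁻³·A⁻²·K²·cd⁻¹.
Left is kg²·m⁴·s⁻⁶·A⁻⁴·K²·cd⁻¹; right is kg·m²·s⁻³·A⁻²·K²·cd⁻¹ — different.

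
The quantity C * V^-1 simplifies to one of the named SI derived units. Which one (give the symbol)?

C = A·s = s·A (charge = current × time).
V = W/A (potential = power per current),
    = kg·m²·s⁻³·A⁻¹.
So V⁻¹ = kg⁻¹·m⁻²·s³·A.
Combining: C·V⁻¹ = (s·A) · (kg⁻¹·m⁻²·s³·A) = kg⁻¹·m⁻²·s⁴·A².
kg⁻¹·m⁻²·s⁴·A² is the base-SI form of the farad.

F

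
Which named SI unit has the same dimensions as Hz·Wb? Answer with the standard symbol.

Hz = s⁻¹.
Wb = kg·m²·s⁻²·A⁻¹.
Combining: Hz·Wb = s⁻¹ · (kg·m²·s⁻²·A⁻¹) = kg·m²·s⁻³·A⁻¹.
kg·m²·s⁻³·A⁻¹ is the base-SI form of the volt.

V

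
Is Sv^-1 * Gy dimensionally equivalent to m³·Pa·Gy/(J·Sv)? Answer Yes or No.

Left side:
  Sv = m²·s⁻².
  So Sv⁻¹ = m⁻²·s².
  Gy = m²·s⁻².
  Combining: Sv⁻¹·Gy = (m⁻²·s²) · (m²·s⁻²) = 1.
Right side:
  Pa = kg·m⁻¹·s⁻².
  J = kg·m²·s⁻².
  So J⁻¹ = kg⁻¹·m⁻²·s².
  Sv = m²·s⁻².
  So Sv⁻¹ = m⁻²·s².
  Gy = m²·s⁻².
  Combining: m³·Pa·J⁻¹·Sv⁻¹·Gy = m³ · (kg·m⁻¹·s⁻²) · (kg⁻¹·m⁻²·s²) · (m⁻²·s²) · (m²·s⁻²) = 1.
Both reduce to 1.

Yes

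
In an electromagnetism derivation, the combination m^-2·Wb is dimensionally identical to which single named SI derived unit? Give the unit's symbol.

Wb = V·s (flux: a volt is a weber per second),
    = kg·m²·s⁻²·A⁻¹.
Combining: m⁻²·Wb = m⁻² · (kg·m²·s⁻²·A⁻¹) = kg·s⁻²·A⁻¹.
kg·s⁻²·A⁻¹ is the base-SI form of the tesla.

T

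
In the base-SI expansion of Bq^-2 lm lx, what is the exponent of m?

-2

Bq = 1/s = s⁻¹ (activity is decays per second).
So Bq⁻² = s².
lm = cd·sr = cd (luminous flux; sr is dimensionless).
lx = lm/m² (illuminance = luminous flux per area),
    = m⁻²·cd.
Combining: Bq⁻²·lm·lx = s² · cd · (m⁻²·cd) = m⁻²·s²·cd².
The exponent of m is -2.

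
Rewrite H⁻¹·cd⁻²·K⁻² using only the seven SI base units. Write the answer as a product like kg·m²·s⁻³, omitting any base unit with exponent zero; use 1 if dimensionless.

H = Wb/A (inductance = flux per current),
    = kg·m²·s⁻²·A⁻².
So H⁻¹ = kg⁻¹·m⁻²·s²·A².
Combining: H⁻¹·cd⁻²·K⁻² = (kg⁻¹·m⁻²·s²·A²) · cd⁻² · K⁻² = kg⁻¹·m⁻²·s²·A²·K⁻²·cd⁻².

kg⁻¹·m⁻²·s²·A²·K⁻²·cd⁻²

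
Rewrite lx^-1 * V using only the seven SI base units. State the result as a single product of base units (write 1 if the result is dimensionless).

lx = lm/m² (illuminance = luminous flux per area),
    = m⁻²·cd.
So lx⁻¹ = m²·cd⁻¹.
V = W/A (potential = power per current),
    = kg·m²·s⁻³·A⁻¹.
Combining: lx⁻¹·V = (m²·cd⁻¹) · (kg·m²·s⁻³·A⁻¹) = kg·m⁴·s⁻³·A⁻¹·cd⁻¹.

kg·m⁴·s⁻³·A⁻¹·cd⁻¹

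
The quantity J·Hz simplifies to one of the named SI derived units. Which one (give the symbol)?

W

J = N·m (work = force × distance),
    = kg·m²·s⁻².
Hz = 1/s = s⁻¹ (frequency is cycles per second).
Combining: J·Hz = (kg·m²·s⁻²) · s⁻¹ = kg·m²·s⁻³.
kg·m²·s⁻³ is the base-SI form of the watt.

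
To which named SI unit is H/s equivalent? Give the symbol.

H = Wb/A (inductance = flux per current),
    = kg·m²·s⁻²·A⁻².
Combining: s⁻¹·H = s⁻¹ · (kg·m²·s⁻²·A⁻²) = kg·m²·s⁻³·A⁻².
kg·m²·s⁻³·A⁻² is the base-SI form of the ohm.

Ω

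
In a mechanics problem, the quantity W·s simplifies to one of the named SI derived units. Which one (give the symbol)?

J

W = kg·m²·s⁻³.
Combining: W·s = (kg·m²·s⁻³) · s = kg·m²·s⁻².
kg·m²·s⁻² is the base-SI form of the joule.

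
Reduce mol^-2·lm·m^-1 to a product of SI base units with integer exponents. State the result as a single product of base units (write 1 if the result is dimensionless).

lm = cd.
Combining: mol⁻²·lm·m⁻¹ = mol⁻² · cd · m⁻¹ = m⁻¹·mol⁻²·cd.

m⁻¹·mol⁻²·cd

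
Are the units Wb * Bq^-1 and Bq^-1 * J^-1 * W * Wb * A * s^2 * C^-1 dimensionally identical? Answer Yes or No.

Yes

Left side:
  Wb = V·s (flux: a volt is a weber per second),
      = kg·m²·s⁻²·A⁻¹.
  Bq = 1/s = s⁻¹ (activity is decays per second).
  So Bq⁻¹ = s.
  Combining: Wb·Bq⁻¹ = (kg·m²·s⁻²·A⁻¹) · s = kg·m²·s⁻¹·A⁻¹.
Right side:
  Bq = s⁻¹.
  So Bq⁻¹ = s.
  J = kg·m²·s⁻².
  So J⁻¹ = kg⁻¹·m⁻²·s².
  W = kg·m²·s⁻³.
  Wb = kg·m²·s⁻²·A⁻¹.
  C = s·A.
  So C⁻¹ = s⁻¹·A⁻¹.
  Combining: Bq⁻¹·J⁻¹·W·Wb·A·s²·C⁻¹ = s · (kg⁻¹·m⁻²·s²) · (kg·m²·s⁻³) · (kg·m²·s⁻²·A⁻¹) · A · s² · (s⁻¹·A⁻¹) = kg·m²·s⁻¹·A⁻¹.
Both reduce to kg·m²·s⁻¹·A⁻¹.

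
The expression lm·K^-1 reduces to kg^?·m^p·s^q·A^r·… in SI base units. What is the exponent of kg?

lm = cd.
Combining: lm·K⁻¹ = cd · K⁻¹ = K⁻¹·cd.
The exponent of kg is 0.

0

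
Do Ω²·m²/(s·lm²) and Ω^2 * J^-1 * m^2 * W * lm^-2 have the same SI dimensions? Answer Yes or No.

Yes

Left side:
  Ω = kg·m²·s⁻³·A⁻².
  So Ω² = kg²·m⁴·s⁻⁶·A⁻⁴.
  lm = cd.
  So lm⁻² = cd⁻².
  Combining: s⁻¹·Ω²·lm⁻²·m² = s⁻¹ · (kg²·m⁴·s⁻⁶·A⁻⁴) · cd⁻² · m² = kg²·m⁶·s⁻⁷·A⁻⁴·cd⁻².
Right side:
  Ω = kg·m²·s⁻³·A⁻².
  So Ω² = kg²·m⁴·s⁻⁶·A⁻⁴.
  J = kg·m²·s⁻².
  So J⁻¹ = kg⁻¹·m⁻²·s².
  W = kg·m²·s⁻³.
  lm = cd.
  So lm⁻² = cd⁻².
  Combining: Ω²·J⁻¹·m²·W·lm⁻² = (kg²·m⁴·s⁻⁶·A⁻⁴) · (kg⁻¹·m⁻²·s²) · m² · (kg·m²·s⁻³) · cd⁻² = kg²·m⁶·s⁻⁷·A⁻⁴·cd⁻².
Both reduce to kg²·m⁶·s⁻⁷·A⁻⁴·cd⁻².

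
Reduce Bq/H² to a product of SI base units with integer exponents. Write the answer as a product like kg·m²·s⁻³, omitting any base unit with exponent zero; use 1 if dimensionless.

Bq = s⁻¹.
H = kg·m²·s⁻²·A⁻².
So H⁻² = kg⁻²·m⁻⁴·s⁴·A⁴.
Combining: Bq·H⁻² = s⁻¹ · (kg⁻²·m⁻⁴·s⁴·A⁴) = kg⁻²·m⁻⁴·s³·A⁴.

kg⁻²·m⁻⁴·s³·A⁴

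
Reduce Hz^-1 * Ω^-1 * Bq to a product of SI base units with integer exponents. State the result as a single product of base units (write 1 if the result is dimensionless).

Hz = s⁻¹.
So Hz⁻¹ = s.
Ω = kg·m²·s⁻³·A⁻².
So Ω⁻¹ = kg⁻¹·m⁻²·s³·A².
Bq = s⁻¹.
Combining: Hz⁻¹·Ω⁻¹·Bq = s · (kg⁻¹·m⁻²·s³·A²) · s⁻¹ = kg⁻¹·m⁻²·s³·A².

kg⁻¹·m⁻²·s³·A²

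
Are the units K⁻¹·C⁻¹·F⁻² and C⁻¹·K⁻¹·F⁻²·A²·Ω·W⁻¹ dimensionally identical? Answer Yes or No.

Yes

Left side:
  C = s·A.
  So C⁻¹ = s⁻¹·A⁻¹.
  F = kg⁻¹·m⁻²·s⁴·A².
  So F⁻² = kg²·m⁴·s⁻⁸·A⁻⁴.
  Combining: K⁻¹·C⁻¹·F⁻² = K⁻¹ · (s⁻¹·A⁻¹) · (kg²·m⁴·s⁻⁸·A⁻⁴) = kg²·m⁴·s⁻⁹·A⁻⁵·K⁻¹.
Right side:
  C = A·s = s·A (charge = current × time).
  So C⁻¹ = s⁻¹·A⁻¹.
  F = C/V (capacitance = charge per voltage),
      = A·s/(kg·m²·s⁻³·A⁻¹) (substituting C and V),
      = kg⁻¹·m⁻²·s⁴·A².
  So F⁻² = kg²·m⁴·s⁻⁸·A⁻⁴.
  Ω = V/A (resistance = voltage per current),
      = kg·m²·s⁻³·A⁻².
  W = J/s (power = energy per time),
      = kg·m²·s⁻³.
  So W⁻¹ = kg⁻¹·m⁻²·s³.
  Combining: C⁻¹·K⁻¹·F⁻²·A²·Ω·W⁻¹ = (s⁻¹·A⁻¹) · K⁻¹ · (kg²·m⁴·s⁻⁸·A⁻⁴) · A² · (kg·m²·s⁻³·A⁻²) · (kg⁻¹·m⁻²·s³) = kg²·m⁴·s⁻⁹·A⁻⁵·K⁻¹.
Both reduce to kg²·m⁴·s⁻⁹·A⁻⁵·K⁻¹.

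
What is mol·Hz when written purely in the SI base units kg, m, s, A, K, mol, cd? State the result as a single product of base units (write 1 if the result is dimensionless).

Hz = 1/s = s⁻¹ (frequency is cycles per second).
Combining: mol·Hz = mol · s⁻¹ = s⁻¹·mol.

s⁻¹·mol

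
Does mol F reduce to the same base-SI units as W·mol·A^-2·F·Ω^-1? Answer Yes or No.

Yes

Left side:
  F = kg⁻¹·m⁻²·s⁴·A².
  Combining: mol·F = mol · (kg⁻¹·m⁻²·s⁴·A²) = kg⁻¹·m⁻²·s⁴·A²·mol.
Right side:
  W = kg·m²·s⁻³.
  F = kg⁻¹·m⁻²·s⁴·A².
  Ω = kg·m²·s⁻³·A⁻².
  So Ω⁻¹ = kg⁻¹·m⁻²·s³·A².
  Combining: W·mol·A⁻²·F·Ω⁻¹ = (kg·m²·s⁻³) · mol · A⁻² · (kg⁻¹·m⁻²·s⁴·A²) · (kg⁻¹·m⁻²·s³·A²) = kg⁻¹·m⁻²·s⁴·A²·mol.
Both reduce to kg⁻¹·m⁻²·s⁴·A²·mol.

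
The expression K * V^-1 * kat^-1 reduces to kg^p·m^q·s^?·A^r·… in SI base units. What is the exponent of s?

V = kg·m²·s⁻³·A⁻¹.
So V⁻¹ = kg⁻¹·m⁻²·s³·A.
kat = s⁻¹·mol.
So kat⁻¹ = s·mol⁻¹.
Combining: K·V⁻¹·kat⁻¹ = K · (kg⁻¹·m⁻²·s³·A) · (s·mol⁻¹) = kg⁻¹·m⁻²·s⁴·A·K·mol⁻¹.
The exponent of s is 4.

4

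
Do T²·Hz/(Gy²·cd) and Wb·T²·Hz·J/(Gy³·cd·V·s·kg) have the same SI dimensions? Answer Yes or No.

Left side:
  T = Wb/m² (flux density = flux per area),
      = kg·s⁻²·A⁻¹.
  So T² = kg²·s⁻⁴·A⁻².
  Hz = 1/s = s⁻¹ (frequency is cycles per second).
  Gy = J/kg (absorbed dose = energy per mass),
      = m²·s⁻².
  So Gy⁻² = m⁻⁴·s⁴.
  Combining: T²·Hz·Gy⁻²·cd⁻¹ = (kg²·s⁻⁴·A⁻²) · s⁻¹ · (m⁻⁴·s⁴) · cd⁻¹ = kg²·m⁻⁴·s⁻¹·A⁻²·cd⁻¹.
Right side:
  Gy = J/kg (absorbed dose = energy per mass),
      = m²·s⁻².
  So Gy⁻³ = m⁻⁶·s⁶.
  Wb = V·s (flux: a volt is a weber per second),
      = kg·m²·s⁻²·A⁻¹.
  T = Wb/m² (flux density = flux per area),
      = kg·s⁻²·A⁻¹.
  So T² = kg²·s⁻⁴·A⁻².
  Hz = 1/s = s⁻¹ (frequency is cycles per second).
  V = W/A (potential = power per current),
      = kg·m²·s⁻³·A⁻¹.
  So V⁻¹ = kg⁻¹·m⁻²·s³·A.
  J = N·m (work = force × distance),
      = kg·m²·s⁻².
  Combining: Gy⁻³·Wb·T²·cd⁻¹·Hz·V⁻¹·s⁻¹·J·kg⁻¹ = (m⁻⁶·s⁶) · (kg·m²·s⁻²·A⁻¹) · (kg²·s⁻⁴·A⁻²) · cd⁻¹ · s⁻¹ · (kg⁻¹·m⁻²·s³·A) · s⁻¹ · (kg·m²·s⁻²) · kg⁻¹ = kg²·m⁻⁴·s⁻¹·A⁻²·cd⁻¹.
Both reduce to kg²·m⁻⁴·s⁻¹·A⁻²·cd⁻¹.

Yes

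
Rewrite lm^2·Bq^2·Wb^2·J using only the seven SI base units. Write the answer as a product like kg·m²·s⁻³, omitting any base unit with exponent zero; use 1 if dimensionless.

kg³·m⁶·s⁻⁸·A⁻²·cd²

lm = cd·sr = cd (luminous flux; sr is dimensionless).
So lm² = cd².
Bq = 1/s = s⁻¹ (activity is decays per second).
So Bq² = s⁻².
Wb = V·s (flux: a volt is a weber per second),
    = kg·m²·s⁻²·A⁻¹.
So Wb² = kg²·m⁴·s⁻⁴·A⁻².
J = N·m (work = force × distance),
    = kg·m²·s⁻².
Combining: lm²·Bq²·Wb²·J = cd² · s⁻² · (kg²·m⁴·s⁻⁴·A⁻²) · (kg·m²·s⁻²) = kg³·m⁶·s⁻⁸·A⁻²·cd².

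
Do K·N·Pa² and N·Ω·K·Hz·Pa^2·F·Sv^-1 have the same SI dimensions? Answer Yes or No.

Left side:
  N = kg·m/s² = kg·m·s⁻² (force = mass × acceleration).
  Pa = N/m² (pressure = force per area),
      = kg·m⁻¹·s⁻².
  So Pa² = kg²·m⁻²·s⁻⁴.
  Combining: K·N·Pa² = K · (kg·m·s⁻²) · (kg²·m⁻²·s⁻⁴) = kg³·m⁻¹·s⁻⁶·K.
Right side:
  N = kg·m/s² = kg·m·s⁻² (force = mass × acceleration).
  Ω = V/A (resistance = voltage per current),
      = kg·m²·s⁻³·A⁻².
  Hz = 1/s = s⁻¹ (frequency is cycles per second).
  Pa = N/m² (pressure = force per area),
      = kg·m⁻¹·s⁻².
  So Pa² = kg²·m⁻²·s⁻⁴.
  F = C/V (capacitance = charge per voltage),
      = A·s/(kg·m²·s⁻³·A⁻¹) (substituting C and V),
      = kg⁻¹·m⁻²·s⁴·A².
  Sv = J/kg (equivalent dose = energy per mass),
      = m²·s⁻².
  So Sv⁻¹ = m⁻²·s².
  Combining: N·Ω·K·Hz·Pa²·F·Sv⁻¹ = (kg·m·s⁻²) · (kg·m²·s⁻³·A⁻²) · K · s⁻¹ · (kg²·m⁻²·s⁻⁴) · (kg⁻¹·m⁻²·s⁴·A²) · (m⁻²·s²) = kg³·m⁻³·s⁻⁴·K.
Left is kg³·m⁻¹·s⁻⁶·K; right is kg³·m⁻³·s⁻⁴·K — different.

No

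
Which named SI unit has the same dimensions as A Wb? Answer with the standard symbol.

J

Wb = V·s (flux: a volt is a weber per second),
    = kg·m²·s⁻²·A⁻¹.
Combining: A·Wb = A · (kg·m²·s⁻²·A⁻¹) = kg·m²·s⁻².
kg·m²·s⁻² is the base-SI form of the joule.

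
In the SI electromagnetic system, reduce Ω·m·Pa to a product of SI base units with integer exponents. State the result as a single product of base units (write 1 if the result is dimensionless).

Ω = kg·m²·s⁻³·A⁻².
Pa = kg·m⁻¹·s⁻².
Combining: Ω·m·Pa = (kg·m²·s⁻³·A⁻²) · m · (kg·m⁻¹·s⁻²) = kg²·m²·s⁻⁵·A⁻².

kg²·m²·s⁻⁵·A⁻²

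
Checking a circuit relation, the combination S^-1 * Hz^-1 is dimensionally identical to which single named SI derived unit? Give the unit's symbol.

S = 1/Ω (conductance is reciprocal resistance),
    = kg⁻¹·m⁻²·s³·A².
So S⁻¹ = kg·m²·s⁻³·A⁻².
Hz = 1/s = s⁻¹ (frequency is cycles per second).
So Hz⁻¹ = s.
Combining: S⁻¹·Hz⁻¹ = (kg·m²·s⁻³·A⁻²) · s = kg·m²·s⁻²·A⁻².
kg·m²·s⁻²·A⁻² is the base-SI form of the henry.

H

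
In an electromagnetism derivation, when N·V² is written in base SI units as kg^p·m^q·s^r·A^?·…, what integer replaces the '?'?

N = kg·m·s⁻².
V = kg·m²·s⁻³·A⁻¹.
So V² = kg²·m⁴·s⁻⁶·A⁻².
Combining: N·V² = (kg·m·s⁻²) · (kg²·m⁴·s⁻⁶·A⁻²) = kg³·m⁵·s⁻⁸·A⁻².
The exponent of A is -2.

-2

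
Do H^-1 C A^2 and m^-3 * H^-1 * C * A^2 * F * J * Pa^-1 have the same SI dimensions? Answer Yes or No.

Left side:
  H = Wb/A (inductance = flux per current),
      = kg·m²·s⁻²·A⁻².
  So H⁻¹ = kg⁻¹·m⁻²·s²·A².
  C = A·s = s·A (charge = current × time).
  Combining: H⁻¹·C·A² = (kg⁻¹·m⁻²·s²·A²) · (s·A) · A² = kg⁻¹·m⁻²·s³·A⁵.
Right side:
  H = Wb/A (inductance = flux per current),
      = kg·m²·s⁻²·A⁻².
  So H⁻¹ = kg⁻¹·m⁻²·s²·A².
  C = A·s = s·A (charge = current × time).
  F = C/V (capacitance = charge per voltage),
      = A·s/(kg·m²·s⁻³·A⁻¹) (substituting C and V),
      = kg⁻¹·m⁻²·s⁴·A².
  J = N·m (work = force × distance),
      = kg·m²·s⁻².
  Pa = N/m² (pressure = force per area),
      = kg·m⁻¹·s⁻².
  So Pa⁻¹ = kg⁻¹·m·s².
  Combining: m⁻³·H⁻¹·C·A²·F·J·Pa⁻¹ = m⁻³ · (kg⁻¹·m⁻²·s²·A²) · (s·A) · A² · (kg⁻¹·m⁻²·s⁴·A²) · (kg·m²·s⁻²) · (kg⁻¹·m·s²) = kg⁻²·m⁻⁴·s⁷·A⁷.
Left is kg⁻¹·m⁻²·s³·A⁵; right is kg⁻²·m⁻⁴·s⁷·A⁷ — different.

No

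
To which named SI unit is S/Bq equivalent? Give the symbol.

F

S = 1/Ω (conductance is reciprocal resistance),
    = kg⁻¹·m⁻²·s³·A².
Bq = 1/s = s⁻¹ (activity is decays per second).
So Bq⁻¹ = s.
Combining: S·Bq⁻¹ = (kg⁻¹·m⁻²·s³·A²) · s = kg⁻¹·m⁻²·s⁴·A².
kg⁻¹·m⁻²·s⁴·A² is the base-SI form of the farad.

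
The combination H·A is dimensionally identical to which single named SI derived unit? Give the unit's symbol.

H = Wb/A (inductance = flux per current),
    = kg·m²·s⁻²·A⁻².
Combining: H·A = (kg·m²·s⁻²·A⁻²) · A = kg·m²·s⁻²·A⁻¹.
kg·m²·s⁻²·A⁻¹ is the base-SI form of the weber.

Wb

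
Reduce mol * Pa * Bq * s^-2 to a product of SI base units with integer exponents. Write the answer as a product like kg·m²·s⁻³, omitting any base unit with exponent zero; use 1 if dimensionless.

kg·m⁻¹·s⁻⁵·mol

Pa = kg·m⁻¹·s⁻².
Bq = s⁻¹.
Combining: mol·Pa·Bq·s⁻² = mol · (kg·m⁻¹·s⁻²) · s⁻¹ · s⁻² = kg·m⁻¹·s⁻⁵·mol.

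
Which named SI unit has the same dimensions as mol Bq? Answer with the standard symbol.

kat

Bq = s⁻¹.
Combining: mol·Bq = mol · s⁻¹ = s⁻¹·mol.
s⁻¹·mol is the base-SI form of the katal.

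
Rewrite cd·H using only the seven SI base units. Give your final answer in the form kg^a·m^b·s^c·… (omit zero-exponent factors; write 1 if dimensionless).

kg·m²·s⁻²·A⁻²·cd

H = Wb/A (inductance = flux per current),
    = kg·m²·s⁻²·A⁻².
Combining: cd·H = cd · (kg·m²·s⁻²·A⁻²) = kg·m²·s⁻²·A⁻²·cd.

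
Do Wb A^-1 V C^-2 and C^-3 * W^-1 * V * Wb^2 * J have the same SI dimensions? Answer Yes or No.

No

Left side:
  Wb = kg·m²·s⁻²·A⁻¹.
  V = kg·m²·s⁻³·A⁻¹.
  C = s·A.
  So C⁻² = s⁻²·A⁻².
  Combining: Wb·A⁻¹·V·C⁻² = (kg·m²·s⁻²·A⁻¹) · A⁻¹ · (kg·m²·s⁻³·A⁻¹) · (s⁻²·A⁻²) = kg²·m⁴·s⁻⁷·A⁻⁵.
Right side:
  C = A·s = s·A (charge = current × time).
  So C⁻³ = s⁻³·A⁻³.
  W = J/s (power = energy per time),
      = kg·m²·s⁻³.
  So W⁻¹ = kg⁻¹·m⁻²·s³.
  V = W/A (potential = power per current),
      = kg·m²·s⁻³·A⁻¹.
  Wb = V·s (flux: a volt is a weber per second),
      = kg·m²·s⁻²·A⁻¹.
  So Wb² = kg²·m⁴·s⁻⁴·A⁻².
  J = N·m (work = force × distance),
      = kg·m²·s⁻².
  Combining: C⁻³·W⁻¹·V·Wb²·J = (s⁻³·A⁻³) · (kg⁻¹·m⁻²·s³) · (kg·m²·s⁻³·A⁻¹) · (kg²·m⁴·s⁻⁴·A⁻²) · (kg·m²·s⁻²) = kg³·m⁶·s⁻⁹·A⁻⁶.
Left is kg²·m⁴·s⁻⁷·A⁻⁵; right is kg³·m⁶·s⁻⁹·A⁻⁶ — different.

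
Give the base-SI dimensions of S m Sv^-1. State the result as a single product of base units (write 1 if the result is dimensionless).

kg⁻¹·m⁻³·s⁵·A²

S = kg⁻¹·m⁻²·s³·A².
Sv = m²·s⁻².
So Sv⁻¹ = m⁻²·s².
Combining: S·m·Sv⁻¹ = (kg⁻¹·m⁻²·s³·A²) · m · (m⁻²·s²) = kg⁻¹·m⁻³·s⁵·A².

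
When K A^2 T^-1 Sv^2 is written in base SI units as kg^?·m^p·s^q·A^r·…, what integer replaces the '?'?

T = Wb/m² (flux density = flux per area),
    = kg·s⁻²·A⁻¹.
So T⁻¹ = kg⁻¹·s²·A.
Sv = J/kg (equivalent dose = energy per mass),
    = m²·s⁻².
So Sv² = m⁴·s⁻⁴.
Combining: K·A²·T⁻¹·Sv² = K · A² · (kg⁻¹·s²·A) · (m⁴·s⁻⁴) = kg⁻¹·m⁴·s⁻²·A³·K.
The exponent of kg is -1.

-1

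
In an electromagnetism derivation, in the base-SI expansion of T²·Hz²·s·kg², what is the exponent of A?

-2

T = kg·s⁻²·A⁻¹.
So T² = kg²·s⁻⁴·A⁻².
Hz = s⁻¹.
So Hz² = s⁻².
Combining: T²·Hz²·s·kg² = (kg²·s⁻⁴·A⁻²) · s⁻² · s · kg² = kg⁴·s⁻⁵·A⁻².
The exponent of A is -2.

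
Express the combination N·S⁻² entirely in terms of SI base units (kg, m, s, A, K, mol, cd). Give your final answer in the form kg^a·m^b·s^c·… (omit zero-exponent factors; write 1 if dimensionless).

N = kg·m·s⁻².
S = kg⁻¹·m⁻²·s³·A².
So S⁻² = kg²·m⁴·s⁻⁶·A⁻⁴.
Combining: N·S⁻² = (kg·m·s⁻²) · (kg²·m⁴·s⁻⁶·A⁻⁴) = kg³·m⁵·s⁻⁸·A⁻⁴.

kg³·m⁵·s⁻⁸·A⁻⁴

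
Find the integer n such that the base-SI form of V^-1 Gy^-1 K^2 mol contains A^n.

1

V = kg·m²·s⁻³·A⁻¹.
So V⁻¹ = kg⁻¹·m⁻²·s³·A.
Gy = m²·s⁻².
So Gy⁻¹ = m⁻²·s².
Combining: V⁻¹·Gy⁻¹·K²·mol = (kg⁻¹·m⁻²·s³·A) · (m⁻²·s²) · K² · mol = kg⁻¹·m⁻⁴·s⁵·A·K²·mol.
The exponent of A is 1.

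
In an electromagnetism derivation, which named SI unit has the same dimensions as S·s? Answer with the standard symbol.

F

S = kg⁻¹·m⁻²·s³·A².
Combining: S·s = (kg⁻¹·m⁻²·s³·A²) · s = kg⁻¹·m⁻²·s⁴·A².
kg⁻¹·m⁻²·s⁴·A² is the base-SI form of the farad.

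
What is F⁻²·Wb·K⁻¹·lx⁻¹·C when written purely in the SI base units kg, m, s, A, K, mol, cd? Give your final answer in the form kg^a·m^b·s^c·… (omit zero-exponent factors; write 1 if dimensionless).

F = kg⁻¹·m⁻²·s⁴·A².
So F⁻² = kg²·m⁴·s⁻⁸·A⁻⁴.
Wb = kg·m²·s⁻²·A⁻¹.
lx = m⁻²·cd.
So lx⁻¹ = m²·cd⁻¹.
C = s·A.
Combining: F⁻²·Wb·K⁻¹·lx⁻¹·C = (kg²·m⁴·s⁻⁸·A⁻⁴) · (kg·m²·s⁻²·A⁻¹) · K⁻¹ · (m²·cd⁻¹) · (s·A) = kg³·m⁸·s⁻⁹·A⁻⁴·K⁻¹·cd⁻¹.

kg³·m⁸·s⁻⁹·A⁻⁴·K⁻¹·cd⁻¹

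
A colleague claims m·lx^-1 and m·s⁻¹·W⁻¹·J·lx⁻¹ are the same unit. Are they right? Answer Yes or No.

Yes

Left side:
  lx = lm/m² (illuminance = luminous flux per area),
      = m⁻²·cd.
  So lx⁻¹ = m²·cd⁻¹.
  Combining: m·lx⁻¹ = m · (m²·cd⁻¹) = m³·cd⁻¹.
Right side:
  W = kg·m²·s⁻³.
  So W⁻¹ = kg⁻¹·m⁻²·s³.
  J = kg·m²·s⁻².
  lx = m⁻²·cd.
  So lx⁻¹ = m²·cd⁻¹.
  Combining: m·s⁻¹·W⁻¹·J·lx⁻¹ = m · s⁻¹ · (kg⁻¹·m⁻²·s³) · (kg·m²·s⁻²) · (m²·cd⁻¹) = m³·cd⁻¹.
Both reduce to m³·cd⁻¹.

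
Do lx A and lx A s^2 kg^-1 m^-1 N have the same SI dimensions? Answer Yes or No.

Yes

Left side:
  lx = m⁻²·cd.
  Combining: lx·A = (m⁻²·cd) · A = m⁻²·A·cd.
Right side:
  lx = lm/m² (illuminance = luminous flux per area),
      = m⁻²·cd.
  N = kg·m/s² = kg·m·s⁻² (force = mass × acceleration).
  Combining: lx·A·s²·kg⁻¹·m⁻¹·N = (m⁻²·cd) · A · s² · kg⁻¹ · m⁻¹ · (kg·m·s⁻²) = m⁻²·A·cd.
Both reduce to m⁻²·A·cd.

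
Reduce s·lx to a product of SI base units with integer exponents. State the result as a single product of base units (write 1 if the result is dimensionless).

m⁻²·s·cd

lx = lm/m² (illuminance = luminous flux per area),
    = m⁻²·cd.
Combining: s·lx = s · (m⁻²·cd) = m⁻²·s·cd.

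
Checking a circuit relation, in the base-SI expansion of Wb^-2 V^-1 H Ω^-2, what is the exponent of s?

11

Wb = V·s (flux: a volt is a weber per second),
    = kg·m²·s⁻²·A⁻¹.
So Wb⁻² = kg⁻²·m⁻⁴·s⁴·A².
V = W/A (potential = power per current),
    = kg·m²·s⁻³·A⁻¹.
So V⁻¹ = kg⁻¹·m⁻²·s³·A.
H = Wb/A (inductance = flux per current),
    = kg·m²·s⁻²·A⁻².
Ω = V/A (resistance = voltage per current),
    = kg·m²·s⁻³·A⁻².
So Ω⁻² = kg⁻²·m⁻⁴·s⁶·A⁴.
Combining: Wb⁻²·V⁻¹·H·Ω⁻² = (kg⁻²·m⁻⁴·s⁴·A²) · (kg⁻¹·m⁻²·s³·A) · (kg·m²·s⁻²·A⁻²) · (kg⁻²·m⁻⁴·s⁶·A⁴) = kg⁻⁴·m⁻⁸·s¹¹·A⁵.
The exponent of s is 11.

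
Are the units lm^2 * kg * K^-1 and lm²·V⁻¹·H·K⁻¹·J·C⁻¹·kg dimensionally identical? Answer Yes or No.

Left side:
  lm = cd·sr = cd (luminous flux; sr is dimensionless).
  So lm² = cd².
  Combining: lm²·kg·K⁻¹ = cd² · kg · K⁻¹ = kg·K⁻¹·cd².
Right side:
  lm = cd·sr = cd (luminous flux; sr is dimensionless).
  So lm² = cd².
  V = W/A (potential = power per current),
      = kg·m²·s⁻³·A⁻¹.
  So V⁻¹ = kg⁻¹·m⁻²·s³·A.
  H = Wb/A (inductance = flux per current),
      = kg·m²·s⁻²·A⁻².
  J = N·m (work = force × distance),
      = kg·m²·s⁻².
  C = A·s = s·A (charge = current × time).
  So C⁻¹ = s⁻¹·A⁻¹.
  Combining: lm²·V⁻¹·H·K⁻¹·J·C⁻¹·kg = cd² · (kg⁻¹·m⁻²·s³·A) · (kg·m²·s⁻²·A⁻²) · K⁻¹ · (kg·m²·s⁻²) · (s⁻¹·A⁻¹) · kg = kg²·m²·s⁻²·A⁻²·K⁻¹·cd².
Left is kg·K⁻¹·cd²; right is kg²·m²·s⁻²·A⁻²·K⁻¹·cd² — different.

No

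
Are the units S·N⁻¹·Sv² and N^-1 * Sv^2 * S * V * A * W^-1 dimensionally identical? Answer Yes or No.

Yes

Left side:
  S = 1/Ω (conductance is reciprocal resistance),
      = kg⁻¹·m⁻²·s³·A².
  N = kg·m/s² = kg·m·s⁻² (force = mass × acceleration).
  So N⁻¹ = kg⁻¹·m⁻¹·s².
  Sv = J/kg (equivalent dose = energy per mass),
      = m²·s⁻².
  So Sv² = m⁴·s⁻⁴.
  Combining: S·N⁻¹·Sv² = (kg⁻¹·m⁻²·s³·A²) · (kg⁻¹·m⁻¹·s²) · (m⁴·s⁻⁴) = kg⁻²·m·s·A².
Right side:
  N = kg·m/s² = kg·m·s⁻² (force = mass × acceleration).
  So N⁻¹ = kg⁻¹·m⁻¹·s².
  Sv = J/kg (equivalent dose = energy per mass),
      = m²·s⁻².
  So Sv² = m⁴·s⁻⁴.
  S = 1/Ω (conductance is reciprocal resistance),
      = kg⁻¹·m⁻²·s³·A².
  V = W/A (potential = power per current),
      = kg·m²·s⁻³·A⁻¹.
  W = J/s (power = energy per time),
      = kg·m²·s⁻³.
  So W⁻¹ = kg⁻¹·m⁻²·s³.
  Combining: N⁻¹·Sv²·S·V·A·W⁻¹ = (kg⁻¹·m⁻¹·s²) · (m⁴·s⁻⁴) · (kg⁻¹·m⁻²·s³·A²) · (kg·m²·s⁻³·A⁻¹) · A · (kg⁻¹·m⁻²·s³) = kg⁻²·m·s·A².
Both reduce to kg⁻²·m·s·A².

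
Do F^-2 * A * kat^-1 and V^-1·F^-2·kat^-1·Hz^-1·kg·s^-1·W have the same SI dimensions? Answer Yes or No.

Left side:
  F = C/V (capacitance = charge per voltage),
      = A·s/(kg·m²·s⁻³·A⁻¹) (substituting C and V),
      = kg⁻¹·m⁻²·s⁴·A².
  So F⁻² = kg²·m⁴·s⁻⁸·A⁻⁴.
  kat = mol/s = s⁻¹·mol (catalytic activity).
  So kat⁻¹ = s·mol⁻¹.
  Combining: F⁻²·A·kat⁻¹ = (kg²·m⁴·s⁻⁸·A⁻⁴) · A · (s·mol⁻¹) = kg²·m⁴·s⁻⁷·A⁻³·mol⁻¹.
Right side:
  V = W/A (potential = power per current),
      = kg·m²·s⁻³·A⁻¹.
  So V⁻¹ = kg⁻¹·m⁻²·s³·A.
  F = C/V (capacitance = charge per voltage),
      = A·s/(kg·m²·s⁻³·A⁻¹) (substituting C and V),
      = kg⁻¹·m⁻²·s⁴·A².
  So F⁻² = kg²·m⁴·s⁻⁸·A⁻⁴.
  kat = mol/s = s⁻¹·mol (catalytic activity).
  So kat⁻¹ = s·mol⁻¹.
  Hz = 1/s = s⁻¹ (frequency is cycles per second).
  So Hz⁻¹ = s.
  W = J/s (power = energy per time),
      = kg·m²·s⁻³.
  Combining: V⁻¹·F⁻²·kat⁻¹·Hz⁻¹·kg·s⁻¹·W = (kg⁻¹·m⁻²·s³·A) · (kg²·m⁴·s⁻⁸·A⁻⁴) · (s·mol⁻¹) · s · kg · s⁻¹ · (kg·m²·s⁻³) = kg³·m⁴·s⁻⁷·A⁻³·mol⁻¹.
Left is kg²·m⁴·s⁻⁷·A⁻³·mol⁻¹; right is kg³·m⁴·s⁻⁷·A⁻³·mol⁻¹ — different.

No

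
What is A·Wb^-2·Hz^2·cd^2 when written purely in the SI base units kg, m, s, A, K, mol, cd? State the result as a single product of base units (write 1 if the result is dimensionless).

Wb = V·s (flux: a volt is a weber per second),
    = kg·m²·s⁻²·A⁻¹.
So Wb⁻² = kg⁻²·m⁻⁴·s⁴·A².
Hz = 1/s = s⁻¹ (frequency is cycles per second).
So Hz² = s⁻².
Combining: A·Wb⁻²·Hz²·cd² = A · (kg⁻²·m⁻⁴·s⁴·A²) · s⁻² · cd² = kg⁻²·m⁻⁴·s²·A³·cd².

kg⁻²·m⁻⁴·s²·A³·cd²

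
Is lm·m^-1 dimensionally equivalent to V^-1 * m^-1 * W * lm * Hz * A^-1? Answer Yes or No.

No

Left side:
  lm = cd·sr = cd (luminous flux; sr is dimensionless).
  Combining: lm·m⁻¹ = cd · m⁻¹ = m⁻¹·cd.
Right side:
  V = W/A (potential = power per current),
      = kg·m²·s⁻³·A⁻¹.
  So V⁻¹ = kg⁻¹·m⁻²·s³·A.
  W = J/s (power = energy per time),
      = kg·m²·s⁻³.
  lm = cd·sr = cd (luminous flux; sr is dimensionless).
  Hz = 1/s = s⁻¹ (frequency is cycles per second).
  Combining: V⁻¹·m⁻¹·W·lm·Hz·A⁻¹ = (kg⁻¹·m⁻²·s³·A) · m⁻¹ · (kg·m²·s⁻³) · cd · s⁻¹ · A⁻¹ = m⁻¹·s⁻¹·cd.
Left is m⁻¹·cd; right is m⁻¹·s⁻¹·cd — different.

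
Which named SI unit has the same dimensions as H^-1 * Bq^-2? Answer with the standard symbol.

F

H = Wb/A (inductance = flux per current),
    = kg·m²·s⁻²·A⁻².
So H⁻¹ = kg⁻¹·m⁻²·s²·A².
Bq = 1/s = s⁻¹ (activity is decays per second).
So Bq⁻² = s².
Combining: H⁻¹·Bq⁻² = (kg⁻¹·m⁻²·s²·A²) · s² = kg⁻¹·m⁻²·s⁴·A².
kg⁻¹·m⁻²·s⁴·A² is the base-SI form of the farad.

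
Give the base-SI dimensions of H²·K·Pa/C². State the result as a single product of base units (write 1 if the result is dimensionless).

H = Wb/A (inductance = flux per current),
    = kg·m²·s⁻²·A⁻².
So H² = kg²·m⁴·s⁻⁴·A⁻⁴.
Pa = N/m² (pressure = force per area),
    = kg·m⁻¹·s⁻².
C = A·s = s·A (charge = current × time).
So C⁻² = s⁻²·A⁻².
Combining: H²·K·Pa·C⁻² = (kg²·m⁴·s⁻⁴·A⁻⁴) · K · (kg·m⁻¹·s⁻²) · (s⁻²·A⁻²) = kg³·m³·s⁻⁸·A⁻⁶·K.

kg³·m³·s⁻⁸·A⁻⁶·K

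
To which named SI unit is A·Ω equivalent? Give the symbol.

Ω = kg·m²·s⁻³·A⁻².
Combining: A·Ω = A · (kg·m²·s⁻³·A⁻²) = kg·m²·s⁻³·A⁻¹.
kg·m²·s⁻³·A⁻¹ is the base-SI form of the volt.

V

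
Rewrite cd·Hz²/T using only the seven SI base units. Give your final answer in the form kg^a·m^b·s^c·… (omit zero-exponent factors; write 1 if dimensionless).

T = kg·s⁻²·A⁻¹.
So T⁻¹ = kg⁻¹·s²·A.
Hz = s⁻¹.
So Hz² = s⁻².
Combining: cd·T⁻¹·Hz² = cd · (kg⁻¹·s²·A) · s⁻² = kg⁻¹·A·cd.

kg⁻¹·A·cd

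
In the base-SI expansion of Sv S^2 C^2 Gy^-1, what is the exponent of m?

-4

Sv = m²·s⁻².
S = kg⁻¹·m⁻²·s³·A².
So S² = kg⁻²·m⁻⁴·s⁶·A⁴.
C = s·A.
So C² = s²·A².
Gy = m²·s⁻².
So Gy⁻¹ = m⁻²·s².
Combining: Sv·S²·C²·Gy⁻¹ = (m²·s⁻²) · (kg⁻²·m⁻⁴·s⁶·A⁴) · (s²·A²) · (m⁻²·s²) = kg⁻²·m⁻⁴·s⁸·A⁶.
The exponent of m is -4.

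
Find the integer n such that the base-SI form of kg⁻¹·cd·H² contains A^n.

-4

H = Wb/A (inductance = flux per current),
    = kg·m²·s⁻²·A⁻².
So H² = kg²·m⁴·s⁻⁴·A⁻⁴.
Combining: kg⁻¹·cd·H² = kg⁻¹ · cd · (kg²·m⁴·s⁻⁴·A⁻⁴) = kg·m⁴·s⁻⁴·A⁻⁴·cd.
The exponent of A is -4.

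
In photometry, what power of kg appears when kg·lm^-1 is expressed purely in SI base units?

lm = cd·sr = cd (luminous flux; sr is dimensionless).
So lm⁻¹ = cd⁻¹.
Combining: kg·lm⁻¹ = kg · cd⁻¹ = kg·cd⁻¹.
The exponent of kg is 1.

1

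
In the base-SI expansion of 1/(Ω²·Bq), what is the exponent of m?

-4

Ω = V/A (resistance = voltage per current),
    = kg·m²·s⁻³·A⁻².
So Ω⁻² = kg⁻²·m⁻⁴·s⁶·A⁴.
Bq = 1/s = s⁻¹ (activity is decays per second).
So Bq⁻¹ = s.
Combining: Ω⁻²·Bq⁻¹ = (kg⁻²·m⁻⁴·s⁶·A⁴) · s = kg⁻²·m⁻⁴·s⁷·A⁴.
The exponent of m is -4.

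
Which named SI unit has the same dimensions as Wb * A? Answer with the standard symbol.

Wb = V·s (flux: a volt is a weber per second),
    = kg·m²·s⁻²·A⁻¹.
Combining: Wb·A = (kg·m²·s⁻²·A⁻¹) · A = kg·m²·s⁻².
kg·m²·s⁻² is the base-SI form of the joule.

J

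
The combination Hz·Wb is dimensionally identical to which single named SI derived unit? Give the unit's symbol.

Hz = s⁻¹.
Wb = kg·m²·s⁻²·A⁻¹.
Combining: Hz·Wb = s⁻¹ · (kg·m²·s⁻²·A⁻¹) = kg·m²·s⁻³·A⁻¹.
kg·m²·s⁻³·A⁻¹ is the base-SI form of the volt.

V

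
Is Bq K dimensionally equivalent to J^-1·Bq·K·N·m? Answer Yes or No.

Left side:
  Bq = 1/s = s⁻¹ (activity is decays per second).
  Combining: Bq·K = s⁻¹ · K = s⁻¹·K.
Right side:
  J = kg·m²·s⁻².
  So J⁻¹ = kg⁻¹·m⁻²·s².
  Bq = s⁻¹.
  N = kg·m·s⁻².
  Combining: J⁻¹·Bq·K·N·m = (kg⁻¹·m⁻²·s²) · s⁻¹ · K · (kg·m·s⁻²) · m = s⁻¹·K.
Both reduce to s⁻¹·K.

Yes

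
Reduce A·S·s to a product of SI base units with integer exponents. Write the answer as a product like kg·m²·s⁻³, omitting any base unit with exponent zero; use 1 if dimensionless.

S = 1/Ω (conductance is reciprocal resistance),
    = kg⁻¹·m⁻²·s³·A².
Combining: A·S·s = A · (kg⁻¹·m⁻²·s³·A²) · s = kg⁻¹·m⁻²·s⁴·A³.

kg⁻¹·m⁻²·s⁴·A³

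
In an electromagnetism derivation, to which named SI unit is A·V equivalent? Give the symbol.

V = W/A (potential = power per current),
    = kg·m²·s⁻³·A⁻¹.
Combining: A·V = A · (kg·m²·s⁻³·A⁻¹) = kg·m²·s⁻³.
kg·m²·s⁻³ is the base-SI form of the watt.

W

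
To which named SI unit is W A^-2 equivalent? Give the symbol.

W = J/s (power = energy per time),
    = kg·m²·s⁻³.
Combining: W·A⁻² = (kg·m²·s⁻³) · A⁻² = kg·m²·s⁻³·A⁻².
kg·m²·s⁻³·A⁻² is the base-SI form of the ohm.

Ω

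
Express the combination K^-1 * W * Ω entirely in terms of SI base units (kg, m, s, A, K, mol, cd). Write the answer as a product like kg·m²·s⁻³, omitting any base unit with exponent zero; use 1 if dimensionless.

kg²·m⁴·s⁻⁶·A⁻²·K⁻¹

W = J/s (power = energy per time),
    = kg·m²·s⁻³.
Ω = V/A (resistance = voltage per current),
    = kg·m²·s⁻³·A⁻².
Combining: K⁻¹·W·Ω = K⁻¹ · (kg·m²·s⁻³) · (kg·m²·s⁻³·A⁻²) = kg²·m⁴·s⁻⁶·A⁻²·K⁻¹.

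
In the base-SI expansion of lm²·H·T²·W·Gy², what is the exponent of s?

-13

lm = cd·sr = cd (luminous flux; sr is dimensionless).
So lm² = cd².
H = Wb/A (inductance = flux per current),
    = kg·m²·s⁻²·A⁻².
T = Wb/m² (flux density = flux per area),
    = kg·s⁻²·A⁻¹.
So T² = kg²·s⁻⁴·A⁻².
W = J/s (power = energy per time),
    = kg·m²·s⁻³.
Gy = J/kg (absorbed dose = energy per mass),
    = m²·s⁻².
So Gy² = m⁴·s⁻⁴.
Combining: lm²·H·T²·W·Gy² = cd² · (kg·m²·s⁻²·A⁻²) · (kg²·s⁻⁴·A⁻²) · (kg·m²·s⁻³) · (m⁴·s⁻⁴) = kg⁴·m⁸·s⁻¹³·A⁻⁴·cd².
The exponent of s is -13.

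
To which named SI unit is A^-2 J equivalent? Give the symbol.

H

J = N·m (work = force × distance),
    = kg·m²·s⁻².
Combining: A⁻²·J = A⁻² · (kg·m²·s⁻²) = kg·m²·s⁻²·A⁻².
kg·m²·s⁻²·A⁻² is the base-SI form of the henry.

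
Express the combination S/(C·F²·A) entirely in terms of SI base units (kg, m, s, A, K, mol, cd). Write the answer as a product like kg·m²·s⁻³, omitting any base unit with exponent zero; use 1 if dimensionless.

S = 1/Ω (conductance is reciprocal resistance),
    = kg⁻¹·m⁻²·s³·A².
C = A·s = s·A (charge = current × time).
So C⁻¹ = s⁻¹·A⁻¹.
F = C/V (capacitance = charge per voltage),
    = A·s/(kg·m²·s⁻³·A⁻¹) (substituting C and V),
    = kg⁻¹·m⁻²·s⁴·A².
So F⁻² = kg²·m⁴·s⁻⁸·A⁻⁴.
Combining: S·C⁻¹·F⁻²·A⁻¹ = (kg⁻¹·m⁻²·s³·A²) · (s⁻¹·A⁻¹) · (kg²·m⁴·s⁻⁸·A⁻⁴) · A⁻¹ = kg·m²·s⁻⁶·A⁻⁴.

kg·m²·s⁻⁶·A⁻⁴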